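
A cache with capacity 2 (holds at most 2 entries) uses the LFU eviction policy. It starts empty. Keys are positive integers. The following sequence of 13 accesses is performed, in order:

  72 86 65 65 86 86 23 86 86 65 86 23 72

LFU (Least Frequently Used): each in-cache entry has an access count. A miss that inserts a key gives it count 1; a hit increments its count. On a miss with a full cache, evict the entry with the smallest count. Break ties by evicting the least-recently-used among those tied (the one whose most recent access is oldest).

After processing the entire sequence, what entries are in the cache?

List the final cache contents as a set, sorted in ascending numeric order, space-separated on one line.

Answer: 72 86

Derivation:
LFU simulation (capacity=2):
  1. access 72: MISS. Cache: [72(c=1)]
  2. access 86: MISS. Cache: [72(c=1) 86(c=1)]
  3. access 65: MISS, evict 72(c=1). Cache: [86(c=1) 65(c=1)]
  4. access 65: HIT, count now 2. Cache: [86(c=1) 65(c=2)]
  5. access 86: HIT, count now 2. Cache: [65(c=2) 86(c=2)]
  6. access 86: HIT, count now 3. Cache: [65(c=2) 86(c=3)]
  7. access 23: MISS, evict 65(c=2). Cache: [23(c=1) 86(c=3)]
  8. access 86: HIT, count now 4. Cache: [23(c=1) 86(c=4)]
  9. access 86: HIT, count now 5. Cache: [23(c=1) 86(c=5)]
  10. access 65: MISS, evict 23(c=1). Cache: [65(c=1) 86(c=5)]
  11. access 86: HIT, count now 6. Cache: [65(c=1) 86(c=6)]
  12. access 23: MISS, evict 65(c=1). Cache: [23(c=1) 86(c=6)]
  13. access 72: MISS, evict 23(c=1). Cache: [72(c=1) 86(c=6)]
Total: 6 hits, 7 misses, 5 evictions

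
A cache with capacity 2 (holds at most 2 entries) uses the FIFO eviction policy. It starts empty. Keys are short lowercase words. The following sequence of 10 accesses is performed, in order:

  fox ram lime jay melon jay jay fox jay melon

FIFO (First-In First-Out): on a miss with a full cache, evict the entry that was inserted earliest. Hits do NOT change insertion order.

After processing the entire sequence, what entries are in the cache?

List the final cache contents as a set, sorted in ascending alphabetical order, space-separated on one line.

FIFO simulation (capacity=2):
  1. access fox: MISS. Cache (old->new): [fox]
  2. access ram: MISS. Cache (old->new): [fox ram]
  3. access lime: MISS, evict fox. Cache (old->new): [ram lime]
  4. access jay: MISS, evict ram. Cache (old->new): [lime jay]
  5. access melon: MISS, evict lime. Cache (old->new): [jay melon]
  6. access jay: HIT. Cache (old->new): [jay melon]
  7. access jay: HIT. Cache (old->new): [jay melon]
  8. access fox: MISS, evict jay. Cache (old->new): [melon fox]
  9. access jay: MISS, evict melon. Cache (old->new): [fox jay]
  10. access melon: MISS, evict fox. Cache (old->new): [jay melon]
Total: 2 hits, 8 misses, 6 evictions

Answer: jay melon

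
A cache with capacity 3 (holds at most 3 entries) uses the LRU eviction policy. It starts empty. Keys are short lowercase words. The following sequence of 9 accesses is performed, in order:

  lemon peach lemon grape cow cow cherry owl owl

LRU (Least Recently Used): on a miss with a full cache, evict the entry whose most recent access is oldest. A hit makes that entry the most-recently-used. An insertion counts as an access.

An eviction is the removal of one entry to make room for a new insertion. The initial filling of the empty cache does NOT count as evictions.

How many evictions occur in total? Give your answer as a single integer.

Answer: 3

Derivation:
LRU simulation (capacity=3):
  1. access lemon: MISS. Cache (LRU->MRU): [lemon]
  2. access peach: MISS. Cache (LRU->MRU): [lemon peach]
  3. access lemon: HIT. Cache (LRU->MRU): [peach lemon]
  4. access grape: MISS. Cache (LRU->MRU): [peach lemon grape]
  5. access cow: MISS, evict peach. Cache (LRU->MRU): [lemon grape cow]
  6. access cow: HIT. Cache (LRU->MRU): [lemon grape cow]
  7. access cherry: MISS, evict lemon. Cache (LRU->MRU): [grape cow cherry]
  8. access owl: MISS, evict grape. Cache (LRU->MRU): [cow cherry owl]
  9. access owl: HIT. Cache (LRU->MRU): [cow cherry owl]
Total: 3 hits, 6 misses, 3 evictions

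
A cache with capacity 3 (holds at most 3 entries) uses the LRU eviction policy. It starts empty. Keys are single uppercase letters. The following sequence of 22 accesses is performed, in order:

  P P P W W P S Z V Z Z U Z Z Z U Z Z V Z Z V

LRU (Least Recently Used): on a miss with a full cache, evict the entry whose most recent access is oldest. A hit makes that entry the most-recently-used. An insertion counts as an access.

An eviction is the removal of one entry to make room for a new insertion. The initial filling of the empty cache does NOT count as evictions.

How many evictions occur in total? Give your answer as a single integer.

Answer: 3

Derivation:
LRU simulation (capacity=3):
  1. access P: MISS. Cache (LRU->MRU): [P]
  2. access P: HIT. Cache (LRU->MRU): [P]
  3. access P: HIT. Cache (LRU->MRU): [P]
  4. access W: MISS. Cache (LRU->MRU): [P W]
  5. access W: HIT. Cache (LRU->MRU): [P W]
  6. access P: HIT. Cache (LRU->MRU): [W P]
  7. access S: MISS. Cache (LRU->MRU): [W P S]
  8. access Z: MISS, evict W. Cache (LRU->MRU): [P S Z]
  9. access V: MISS, evict P. Cache (LRU->MRU): [S Z V]
  10. access Z: HIT. Cache (LRU->MRU): [S V Z]
  11. access Z: HIT. Cache (LRU->MRU): [S V Z]
  12. access U: MISS, evict S. Cache (LRU->MRU): [V Z U]
  13. access Z: HIT. Cache (LRU->MRU): [V U Z]
  14. access Z: HIT. Cache (LRU->MRU): [V U Z]
  15. access Z: HIT. Cache (LRU->MRU): [V U Z]
  16. access U: HIT. Cache (LRU->MRU): [V Z U]
  17. access Z: HIT. Cache (LRU->MRU): [V U Z]
  18. access Z: HIT. Cache (LRU->MRU): [V U Z]
  19. access V: HIT. Cache (LRU->MRU): [U Z V]
  20. access Z: HIT. Cache (LRU->MRU): [U V Z]
  21. access Z: HIT. Cache (LRU->MRU): [U V Z]
  22. access V: HIT. Cache (LRU->MRU): [U Z V]
Total: 16 hits, 6 misses, 3 evictions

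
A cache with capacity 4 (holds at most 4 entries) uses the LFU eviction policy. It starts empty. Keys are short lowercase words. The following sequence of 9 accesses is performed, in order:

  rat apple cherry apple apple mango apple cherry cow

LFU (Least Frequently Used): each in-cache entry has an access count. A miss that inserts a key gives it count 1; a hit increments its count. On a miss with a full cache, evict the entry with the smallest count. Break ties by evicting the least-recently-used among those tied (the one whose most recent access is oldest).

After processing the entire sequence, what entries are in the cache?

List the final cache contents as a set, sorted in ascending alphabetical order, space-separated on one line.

LFU simulation (capacity=4):
  1. access rat: MISS. Cache: [rat(c=1)]
  2. access apple: MISS. Cache: [rat(c=1) apple(c=1)]
  3. access cherry: MISS. Cache: [rat(c=1) apple(c=1) cherry(c=1)]
  4. access apple: HIT, count now 2. Cache: [rat(c=1) cherry(c=1) apple(c=2)]
  5. access apple: HIT, count now 3. Cache: [rat(c=1) cherry(c=1) apple(c=3)]
  6. access mango: MISS. Cache: [rat(c=1) cherry(c=1) mango(c=1) apple(c=3)]
  7. access apple: HIT, count now 4. Cache: [rat(c=1) cherry(c=1) mango(c=1) apple(c=4)]
  8. access cherry: HIT, count now 2. Cache: [rat(c=1) mango(c=1) cherry(c=2) apple(c=4)]
  9. access cow: MISS, evict rat(c=1). Cache: [mango(c=1) cow(c=1) cherry(c=2) apple(c=4)]
Total: 4 hits, 5 misses, 1 evictions

Answer: apple cherry cow mango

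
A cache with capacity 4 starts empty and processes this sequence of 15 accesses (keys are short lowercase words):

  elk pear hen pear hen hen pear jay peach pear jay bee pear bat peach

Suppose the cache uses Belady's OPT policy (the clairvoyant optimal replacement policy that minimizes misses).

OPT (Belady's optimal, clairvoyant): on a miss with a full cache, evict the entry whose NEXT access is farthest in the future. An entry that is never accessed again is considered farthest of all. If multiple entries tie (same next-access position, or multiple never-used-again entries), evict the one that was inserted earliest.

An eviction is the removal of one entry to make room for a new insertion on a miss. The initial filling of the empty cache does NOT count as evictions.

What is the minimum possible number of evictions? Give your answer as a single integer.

OPT (Belady) simulation (capacity=4):
  1. access elk: MISS. Cache: [elk]
  2. access pear: MISS. Cache: [elk pear]
  3. access hen: MISS. Cache: [elk pear hen]
  4. access pear: HIT. Next use of pear: step 7. Cache: [elk pear hen]
  5. access hen: HIT. Next use of hen: step 6. Cache: [elk pear hen]
  6. access hen: HIT. Next use of hen: never. Cache: [elk pear hen]
  7. access pear: HIT. Next use of pear: step 10. Cache: [elk pear hen]
  8. access jay: MISS. Cache: [elk pear hen jay]
  9. access peach: MISS, evict elk (next use: never). Cache: [pear hen jay peach]
  10. access pear: HIT. Next use of pear: step 13. Cache: [pear hen jay peach]
  11. access jay: HIT. Next use of jay: never. Cache: [pear hen jay peach]
  12. access bee: MISS, evict hen (next use: never). Cache: [pear jay peach bee]
  13. access pear: HIT. Next use of pear: never. Cache: [pear jay peach bee]
  14. access bat: MISS, evict pear (next use: never). Cache: [jay peach bee bat]
  15. access peach: HIT. Next use of peach: never. Cache: [jay peach bee bat]
Total: 8 hits, 7 misses, 3 evictions

Answer: 3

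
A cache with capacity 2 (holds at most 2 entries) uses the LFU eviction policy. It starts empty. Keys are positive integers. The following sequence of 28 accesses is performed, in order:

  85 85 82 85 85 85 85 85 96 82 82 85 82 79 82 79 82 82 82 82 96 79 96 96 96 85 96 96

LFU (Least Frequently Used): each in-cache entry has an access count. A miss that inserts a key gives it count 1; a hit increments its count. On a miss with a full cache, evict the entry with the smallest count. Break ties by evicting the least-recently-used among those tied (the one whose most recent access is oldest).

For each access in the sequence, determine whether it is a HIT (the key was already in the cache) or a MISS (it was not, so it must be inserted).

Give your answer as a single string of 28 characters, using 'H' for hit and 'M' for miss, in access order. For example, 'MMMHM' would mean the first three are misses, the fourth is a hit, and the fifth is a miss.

LFU simulation (capacity=2):
  1. access 85: MISS. Cache: [85(c=1)]
  2. access 85: HIT, count now 2. Cache: [85(c=2)]
  3. access 82: MISS. Cache: [82(c=1) 85(c=2)]
  4. access 85: HIT, count now 3. Cache: [82(c=1) 85(c=3)]
  5. access 85: HIT, count now 4. Cache: [82(c=1) 85(c=4)]
  6. access 85: HIT, count now 5. Cache: [82(c=1) 85(c=5)]
  7. access 85: HIT, count now 6. Cache: [82(c=1) 85(c=6)]
  8. access 85: HIT, count now 7. Cache: [82(c=1) 85(c=7)]
  9. access 96: MISS, evict 82(c=1). Cache: [96(c=1) 85(c=7)]
  10. access 82: MISS, evict 96(c=1). Cache: [82(c=1) 85(c=7)]
  11. access 82: HIT, count now 2. Cache: [82(c=2) 85(c=7)]
  12. access 85: HIT, count now 8. Cache: [82(c=2) 85(c=8)]
  13. access 82: HIT, count now 3. Cache: [82(c=3) 85(c=8)]
  14. access 79: MISS, evict 82(c=3). Cache: [79(c=1) 85(c=8)]
  15. access 82: MISS, evict 79(c=1). Cache: [82(c=1) 85(c=8)]
  16. access 79: MISS, evict 82(c=1). Cache: [79(c=1) 85(c=8)]
  17. access 82: MISS, evict 79(c=1). Cache: [82(c=1) 85(c=8)]
  18. access 82: HIT, count now 2. Cache: [82(c=2) 85(c=8)]
  19. access 82: HIT, count now 3. Cache: [82(c=3) 85(c=8)]
  20. access 82: HIT, count now 4. Cache: [82(c=4) 85(c=8)]
  21. access 96: MISS, evict 82(c=4). Cache: [96(c=1) 85(c=8)]
  22. access 79: MISS, evict 96(c=1). Cache: [79(c=1) 85(c=8)]
  23. access 96: MISS, evict 79(c=1). Cache: [96(c=1) 85(c=8)]
  24. access 96: HIT, count now 2. Cache: [96(c=2) 85(c=8)]
  25. access 96: HIT, count now 3. Cache: [96(c=3) 85(c=8)]
  26. access 85: HIT, count now 9. Cache: [96(c=3) 85(c=9)]
  27. access 96: HIT, count now 4. Cache: [96(c=4) 85(c=9)]
  28. access 96: HIT, count now 5. Cache: [96(c=5) 85(c=9)]
Total: 17 hits, 11 misses, 9 evictions

Answer: MHMHHHHHMMHHHMMMMHHHMMMHHHHH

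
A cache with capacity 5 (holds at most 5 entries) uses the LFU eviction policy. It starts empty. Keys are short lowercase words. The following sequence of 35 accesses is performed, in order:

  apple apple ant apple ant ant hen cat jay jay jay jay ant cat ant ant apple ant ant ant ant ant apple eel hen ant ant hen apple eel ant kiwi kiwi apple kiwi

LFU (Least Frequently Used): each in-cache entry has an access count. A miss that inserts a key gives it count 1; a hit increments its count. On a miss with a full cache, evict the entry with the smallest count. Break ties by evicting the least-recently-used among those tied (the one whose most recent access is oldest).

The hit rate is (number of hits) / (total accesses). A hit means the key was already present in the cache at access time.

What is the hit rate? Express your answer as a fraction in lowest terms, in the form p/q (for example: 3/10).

LFU simulation (capacity=5):
  1. access apple: MISS. Cache: [apple(c=1)]
  2. access apple: HIT, count now 2. Cache: [apple(c=2)]
  3. access ant: MISS. Cache: [ant(c=1) apple(c=2)]
  4. access apple: HIT, count now 3. Cache: [ant(c=1) apple(c=3)]
  5. access ant: HIT, count now 2. Cache: [ant(c=2) apple(c=3)]
  6. access ant: HIT, count now 3. Cache: [apple(c=3) ant(c=3)]
  7. access hen: MISS. Cache: [hen(c=1) apple(c=3) ant(c=3)]
  8. access cat: MISS. Cache: [hen(c=1) cat(c=1) apple(c=3) ant(c=3)]
  9. access jay: MISS. Cache: [hen(c=1) cat(c=1) jay(c=1) apple(c=3) ant(c=3)]
  10. access jay: HIT, count now 2. Cache: [hen(c=1) cat(c=1) jay(c=2) apple(c=3) ant(c=3)]
  11. access jay: HIT, count now 3. Cache: [hen(c=1) cat(c=1) apple(c=3) ant(c=3) jay(c=3)]
  12. access jay: HIT, count now 4. Cache: [hen(c=1) cat(c=1) apple(c=3) ant(c=3) jay(c=4)]
  13. access ant: HIT, count now 4. Cache: [hen(c=1) cat(c=1) apple(c=3) jay(c=4) ant(c=4)]
  14. access cat: HIT, count now 2. Cache: [hen(c=1) cat(c=2) apple(c=3) jay(c=4) ant(c=4)]
  15. access ant: HIT, count now 5. Cache: [hen(c=1) cat(c=2) apple(c=3) jay(c=4) ant(c=5)]
  16. access ant: HIT, count now 6. Cache: [hen(c=1) cat(c=2) apple(c=3) jay(c=4) ant(c=6)]
  17. access apple: HIT, count now 4. Cache: [hen(c=1) cat(c=2) jay(c=4) apple(c=4) ant(c=6)]
  18. access ant: HIT, count now 7. Cache: [hen(c=1) cat(c=2) jay(c=4) apple(c=4) ant(c=7)]
  19. access ant: HIT, count now 8. Cache: [hen(c=1) cat(c=2) jay(c=4) apple(c=4) ant(c=8)]
  20. access ant: HIT, count now 9. Cache: [hen(c=1) cat(c=2) jay(c=4) apple(c=4) ant(c=9)]
  21. access ant: HIT, count now 10. Cache: [hen(c=1) cat(c=2) jay(c=4) apple(c=4) ant(c=10)]
  22. access ant: HIT, count now 11. Cache: [hen(c=1) cat(c=2) jay(c=4) apple(c=4) ant(c=11)]
  23. access apple: HIT, count now 5. Cache: [hen(c=1) cat(c=2) jay(c=4) apple(c=5) ant(c=11)]
  24. access eel: MISS, evict hen(c=1). Cache: [eel(c=1) cat(c=2) jay(c=4) apple(c=5) ant(c=11)]
  25. access hen: MISS, evict eel(c=1). Cache: [hen(c=1) cat(c=2) jay(c=4) apple(c=5) ant(c=11)]
  26. access ant: HIT, count now 12. Cache: [hen(c=1) cat(c=2) jay(c=4) apple(c=5) ant(c=12)]
  27. access ant: HIT, count now 13. Cache: [hen(c=1) cat(c=2) jay(c=4) apple(c=5) ant(c=13)]
  28. access hen: HIT, count now 2. Cache: [cat(c=2) hen(c=2) jay(c=4) apple(c=5) ant(c=13)]
  29. access apple: HIT, count now 6. Cache: [cat(c=2) hen(c=2) jay(c=4) apple(c=6) ant(c=13)]
  30. access eel: MISS, evict cat(c=2). Cache: [eel(c=1) hen(c=2) jay(c=4) apple(c=6) ant(c=13)]
  31. access ant: HIT, count now 14. Cache: [eel(c=1) hen(c=2) jay(c=4) apple(c=6) ant(c=14)]
  32. access kiwi: MISS, evict eel(c=1). Cache: [kiwi(c=1) hen(c=2) jay(c=4) apple(c=6) ant(c=14)]
  33. access kiwi: HIT, count now 2. Cache: [hen(c=2) kiwi(c=2) jay(c=4) apple(c=6) ant(c=14)]
  34. access apple: HIT, count now 7. Cache: [hen(c=2) kiwi(c=2) jay(c=4) apple(c=7) ant(c=14)]
  35. access kiwi: HIT, count now 3. Cache: [hen(c=2) kiwi(c=3) jay(c=4) apple(c=7) ant(c=14)]
Total: 26 hits, 9 misses, 4 evictions

Hit rate = 26/35

Answer: 26/35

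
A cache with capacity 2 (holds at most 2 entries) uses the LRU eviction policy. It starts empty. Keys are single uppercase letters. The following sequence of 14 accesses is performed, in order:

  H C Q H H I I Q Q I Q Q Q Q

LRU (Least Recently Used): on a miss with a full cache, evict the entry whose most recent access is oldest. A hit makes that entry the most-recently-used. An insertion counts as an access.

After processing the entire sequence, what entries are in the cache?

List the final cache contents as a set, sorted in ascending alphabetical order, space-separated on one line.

Answer: I Q

Derivation:
LRU simulation (capacity=2):
  1. access H: MISS. Cache (LRU->MRU): [H]
  2. access C: MISS. Cache (LRU->MRU): [H C]
  3. access Q: MISS, evict H. Cache (LRU->MRU): [C Q]
  4. access H: MISS, evict C. Cache (LRU->MRU): [Q H]
  5. access H: HIT. Cache (LRU->MRU): [Q H]
  6. access I: MISS, evict Q. Cache (LRU->MRU): [H I]
  7. access I: HIT. Cache (LRU->MRU): [H I]
  8. access Q: MISS, evict H. Cache (LRU->MRU): [I Q]
  9. access Q: HIT. Cache (LRU->MRU): [I Q]
  10. access I: HIT. Cache (LRU->MRU): [Q I]
  11. access Q: HIT. Cache (LRU->MRU): [I Q]
  12. access Q: HIT. Cache (LRU->MRU): [I Q]
  13. access Q: HIT. Cache (LRU->MRU): [I Q]
  14. access Q: HIT. Cache (LRU->MRU): [I Q]
Total: 8 hits, 6 misses, 4 evictions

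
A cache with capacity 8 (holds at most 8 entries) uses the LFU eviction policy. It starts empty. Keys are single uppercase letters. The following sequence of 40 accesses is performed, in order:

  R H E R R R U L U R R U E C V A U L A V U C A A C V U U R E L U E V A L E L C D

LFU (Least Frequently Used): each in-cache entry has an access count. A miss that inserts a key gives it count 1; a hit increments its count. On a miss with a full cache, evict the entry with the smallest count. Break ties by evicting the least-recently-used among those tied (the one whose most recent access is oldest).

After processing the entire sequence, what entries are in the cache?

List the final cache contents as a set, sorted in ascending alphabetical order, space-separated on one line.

LFU simulation (capacity=8):
  1. access R: MISS. Cache: [R(c=1)]
  2. access H: MISS. Cache: [R(c=1) H(c=1)]
  3. access E: MISS. Cache: [R(c=1) H(c=1) E(c=1)]
  4. access R: HIT, count now 2. Cache: [H(c=1) E(c=1) R(c=2)]
  5. access R: HIT, count now 3. Cache: [H(c=1) E(c=1) R(c=3)]
  6. access R: HIT, count now 4. Cache: [H(c=1) E(c=1) R(c=4)]
  7. access U: MISS. Cache: [H(c=1) E(c=1) U(c=1) R(c=4)]
  8. access L: MISS. Cache: [H(c=1) E(c=1) U(c=1) L(c=1) R(c=4)]
  9. access U: HIT, count now 2. Cache: [H(c=1) E(c=1) L(c=1) U(c=2) R(c=4)]
  10. access R: HIT, count now 5. Cache: [H(c=1) E(c=1) L(c=1) U(c=2) R(c=5)]
  11. access R: HIT, count now 6. Cache: [H(c=1) E(c=1) L(c=1) U(c=2) R(c=6)]
  12. access U: HIT, count now 3. Cache: [H(c=1) E(c=1) L(c=1) U(c=3) R(c=6)]
  13. access E: HIT, count now 2. Cache: [H(c=1) L(c=1) E(c=2) U(c=3) R(c=6)]
  14. access C: MISS. Cache: [H(c=1) L(c=1) C(c=1) E(c=2) U(c=3) R(c=6)]
  15. access V: MISS. Cache: [H(c=1) L(c=1) C(c=1) V(c=1) E(c=2) U(c=3) R(c=6)]
  16. access A: MISS. Cache: [H(c=1) L(c=1) C(c=1) V(c=1) A(c=1) E(c=2) U(c=3) R(c=6)]
  17. access U: HIT, count now 4. Cache: [H(c=1) L(c=1) C(c=1) V(c=1) A(c=1) E(c=2) U(c=4) R(c=6)]
  18. access L: HIT, count now 2. Cache: [H(c=1) C(c=1) V(c=1) A(c=1) E(c=2) L(c=2) U(c=4) R(c=6)]
  19. access A: HIT, count now 2. Cache: [H(c=1) C(c=1) V(c=1) E(c=2) L(c=2) A(c=2) U(c=4) R(c=6)]
  20. access V: HIT, count now 2. Cache: [H(c=1) C(c=1) E(c=2) L(c=2) A(c=2) V(c=2) U(c=4) R(c=6)]
  21. access U: HIT, count now 5. Cache: [H(c=1) C(c=1) E(c=2) L(c=2) A(c=2) V(c=2) U(c=5) R(c=6)]
  22. access C: HIT, count now 2. Cache: [H(c=1) E(c=2) L(c=2) A(c=2) V(c=2) C(c=2) U(c=5) R(c=6)]
  23. access A: HIT, count now 3. Cache: [H(c=1) E(c=2) L(c=2) V(c=2) C(c=2) A(c=3) U(c=5) R(c=6)]
  24. access A: HIT, count now 4. Cache: [H(c=1) E(c=2) L(c=2) V(c=2) C(c=2) A(c=4) U(c=5) R(c=6)]
  25. access C: HIT, count now 3. Cache: [H(c=1) E(c=2) L(c=2) V(c=2) C(c=3) A(c=4) U(c=5) R(c=6)]
  26. access V: HIT, count now 3. Cache: [H(c=1) E(c=2) L(c=2) C(c=3) V(c=3) A(c=4) U(c=5) R(c=6)]
  27. access U: HIT, count now 6. Cache: [H(c=1) E(c=2) L(c=2) C(c=3) V(c=3) A(c=4) R(c=6) U(c=6)]
  28. access U: HIT, count now 7. Cache: [H(c=1) E(c=2) L(c=2) C(c=3) V(c=3) A(c=4) R(c=6) U(c=7)]
  29. access R: HIT, count now 7. Cache: [H(c=1) E(c=2) L(c=2) C(c=3) V(c=3) A(c=4) U(c=7) R(c=7)]
  30. access E: HIT, count now 3. Cache: [H(c=1) L(c=2) C(c=3) V(c=3) E(c=3) A(c=4) U(c=7) R(c=7)]
  31. access L: HIT, count now 3. Cache: [H(c=1) C(c=3) V(c=3) E(c=3) L(c=3) A(c=4) U(c=7) R(c=7)]
  32. access U: HIT, count now 8. Cache: [H(c=1) C(c=3) V(c=3) E(c=3) L(c=3) A(c=4) R(c=7) U(c=8)]
  33. access E: HIT, count now 4. Cache: [H(c=1) C(c=3) V(c=3) L(c=3) A(c=4) E(c=4) R(c=7) U(c=8)]
  34. access V: HIT, count now 4. Cache: [H(c=1) C(c=3) L(c=3) A(c=4) E(c=4) V(c=4) R(c=7) U(c=8)]
  35. access A: HIT, count now 5. Cache: [H(c=1) C(c=3) L(c=3) E(c=4) V(c=4) A(c=5) R(c=7) U(c=8)]
  36. access L: HIT, count now 4. Cache: [H(c=1) C(c=3) E(c=4) V(c=4) L(c=4) A(c=5) R(c=7) U(c=8)]
  37. access E: HIT, count now 5. Cache: [H(c=1) C(c=3) V(c=4) L(c=4) A(c=5) E(c=5) R(c=7) U(c=8)]
  38. access L: HIT, count now 5. Cache: [H(c=1) C(c=3) V(c=4) A(c=5) E(c=5) L(c=5) R(c=7) U(c=8)]
  39. access C: HIT, count now 4. Cache: [H(c=1) V(c=4) C(c=4) A(c=5) E(c=5) L(c=5) R(c=7) U(c=8)]
  40. access D: MISS, evict H(c=1). Cache: [D(c=1) V(c=4) C(c=4) A(c=5) E(c=5) L(c=5) R(c=7) U(c=8)]
Total: 31 hits, 9 misses, 1 evictions

Answer: A C D E L R U V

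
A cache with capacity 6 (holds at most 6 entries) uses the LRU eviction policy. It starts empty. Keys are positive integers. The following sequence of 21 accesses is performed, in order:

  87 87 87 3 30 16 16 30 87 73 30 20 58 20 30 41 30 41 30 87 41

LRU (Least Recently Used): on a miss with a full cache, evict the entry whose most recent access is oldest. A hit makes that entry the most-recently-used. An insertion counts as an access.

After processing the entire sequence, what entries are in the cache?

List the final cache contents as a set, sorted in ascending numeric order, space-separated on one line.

LRU simulation (capacity=6):
  1. access 87: MISS. Cache (LRU->MRU): [87]
  2. access 87: HIT. Cache (LRU->MRU): [87]
  3. access 87: HIT. Cache (LRU->MRU): [87]
  4. access 3: MISS. Cache (LRU->MRU): [87 3]
  5. access 30: MISS. Cache (LRU->MRU): [87 3 30]
  6. access 16: MISS. Cache (LRU->MRU): [87 3 30 16]
  7. access 16: HIT. Cache (LRU->MRU): [87 3 30 16]
  8. access 30: HIT. Cache (LRU->MRU): [87 3 16 30]
  9. access 87: HIT. Cache (LRU->MRU): [3 16 30 87]
  10. access 73: MISS. Cache (LRU->MRU): [3 16 30 87 73]
  11. access 30: HIT. Cache (LRU->MRU): [3 16 87 73 30]
  12. access 20: MISS. Cache (LRU->MRU): [3 16 87 73 30 20]
  13. access 58: MISS, evict 3. Cache (LRU->MRU): [16 87 73 30 20 58]
  14. access 20: HIT. Cache (LRU->MRU): [16 87 73 30 58 20]
  15. access 30: HIT. Cache (LRU->MRU): [16 87 73 58 20 30]
  16. access 41: MISS, evict 16. Cache (LRU->MRU): [87 73 58 20 30 41]
  17. access 30: HIT. Cache (LRU->MRU): [87 73 58 20 41 30]
  18. access 41: HIT. Cache (LRU->MRU): [87 73 58 20 30 41]
  19. access 30: HIT. Cache (LRU->MRU): [87 73 58 20 41 30]
  20. access 87: HIT. Cache (LRU->MRU): [73 58 20 41 30 87]
  21. access 41: HIT. Cache (LRU->MRU): [73 58 20 30 87 41]
Total: 13 hits, 8 misses, 2 evictions

Answer: 20 30 41 58 73 87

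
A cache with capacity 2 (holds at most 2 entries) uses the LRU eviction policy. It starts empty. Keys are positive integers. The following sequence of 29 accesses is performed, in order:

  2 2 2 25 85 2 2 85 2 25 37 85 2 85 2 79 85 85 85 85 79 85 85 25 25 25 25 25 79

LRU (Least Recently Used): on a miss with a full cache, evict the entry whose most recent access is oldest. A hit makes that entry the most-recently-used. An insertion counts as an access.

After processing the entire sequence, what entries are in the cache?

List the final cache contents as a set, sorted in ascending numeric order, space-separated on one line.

LRU simulation (capacity=2):
  1. access 2: MISS. Cache (LRU->MRU): [2]
  2. access 2: HIT. Cache (LRU->MRU): [2]
  3. access 2: HIT. Cache (LRU->MRU): [2]
  4. access 25: MISS. Cache (LRU->MRU): [2 25]
  5. access 85: MISS, evict 2. Cache (LRU->MRU): [25 85]
  6. access 2: MISS, evict 25. Cache (LRU->MRU): [85 2]
  7. access 2: HIT. Cache (LRU->MRU): [85 2]
  8. access 85: HIT. Cache (LRU->MRU): [2 85]
  9. access 2: HIT. Cache (LRU->MRU): [85 2]
  10. access 25: MISS, evict 85. Cache (LRU->MRU): [2 25]
  11. access 37: MISS, evict 2. Cache (LRU->MRU): [25 37]
  12. access 85: MISS, evict 25. Cache (LRU->MRU): [37 85]
  13. access 2: MISS, evict 37. Cache (LRU->MRU): [85 2]
  14. access 85: HIT. Cache (LRU->MRU): [2 85]
  15. access 2: HIT. Cache (LRU->MRU): [85 2]
  16. access 79: MISS, evict 85. Cache (LRU->MRU): [2 79]
  17. access 85: MISS, evict 2. Cache (LRU->MRU): [79 85]
  18. access 85: HIT. Cache (LRU->MRU): [79 85]
  19. access 85: HIT. Cache (LRU->MRU): [79 85]
  20. access 85: HIT. Cache (LRU->MRU): [79 85]
  21. access 79: HIT. Cache (LRU->MRU): [85 79]
  22. access 85: HIT. Cache (LRU->MRU): [79 85]
  23. access 85: HIT. Cache (LRU->MRU): [79 85]
  24. access 25: MISS, evict 79. Cache (LRU->MRU): [85 25]
  25. access 25: HIT. Cache (LRU->MRU): [85 25]
  26. access 25: HIT. Cache (LRU->MRU): [85 25]
  27. access 25: HIT. Cache (LRU->MRU): [85 25]
  28. access 25: HIT. Cache (LRU->MRU): [85 25]
  29. access 79: MISS, evict 85. Cache (LRU->MRU): [25 79]
Total: 17 hits, 12 misses, 10 evictions

Answer: 25 79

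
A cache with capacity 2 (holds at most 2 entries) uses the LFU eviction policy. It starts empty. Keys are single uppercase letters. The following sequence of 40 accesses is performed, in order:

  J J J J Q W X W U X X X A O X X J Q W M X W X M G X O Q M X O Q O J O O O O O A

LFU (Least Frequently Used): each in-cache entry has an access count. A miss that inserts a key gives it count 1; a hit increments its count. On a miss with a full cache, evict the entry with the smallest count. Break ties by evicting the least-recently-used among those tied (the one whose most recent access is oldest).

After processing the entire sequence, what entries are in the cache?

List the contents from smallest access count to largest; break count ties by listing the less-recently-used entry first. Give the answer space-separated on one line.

Answer: A O

Derivation:
LFU simulation (capacity=2):
  1. access J: MISS. Cache: [J(c=1)]
  2. access J: HIT, count now 2. Cache: [J(c=2)]
  3. access J: HIT, count now 3. Cache: [J(c=3)]
  4. access J: HIT, count now 4. Cache: [J(c=4)]
  5. access Q: MISS. Cache: [Q(c=1) J(c=4)]
  6. access W: MISS, evict Q(c=1). Cache: [W(c=1) J(c=4)]
  7. access X: MISS, evict W(c=1). Cache: [X(c=1) J(c=4)]
  8. access W: MISS, evict X(c=1). Cache: [W(c=1) J(c=4)]
  9. access U: MISS, evict W(c=1). Cache: [U(c=1) J(c=4)]
  10. access X: MISS, evict U(c=1). Cache: [X(c=1) J(c=4)]
  11. access X: HIT, count now 2. Cache: [X(c=2) J(c=4)]
  12. access X: HIT, count now 3. Cache: [X(c=3) J(c=4)]
  13. access A: MISS, evict X(c=3). Cache: [A(c=1) J(c=4)]
  14. access O: MISS, evict A(c=1). Cache: [O(c=1) J(c=4)]
  15. access X: MISS, evict O(c=1). Cache: [X(c=1) J(c=4)]
  16. access X: HIT, count now 2. Cache: [X(c=2) J(c=4)]
  17. access J: HIT, count now 5. Cache: [X(c=2) J(c=5)]
  18. access Q: MISS, evict X(c=2). Cache: [Q(c=1) J(c=5)]
  19. access W: MISS, evict Q(c=1). Cache: [W(c=1) J(c=5)]
  20. access M: MISS, evict W(c=1). Cache: [M(c=1) J(c=5)]
  21. access X: MISS, evict M(c=1). Cache: [X(c=1) J(c=5)]
  22. access W: MISS, evict X(c=1). Cache: [W(c=1) J(c=5)]
  23. access X: MISS, evict W(c=1). Cache: [X(c=1) J(c=5)]
  24. access M: MISS, evict X(c=1). Cache: [M(c=1) J(c=5)]
  25. access G: MISS, evict M(c=1). Cache: [G(c=1) J(c=5)]
  26. access X: MISS, evict G(c=1). Cache: [X(c=1) J(c=5)]
  27. access O: MISS, evict X(c=1). Cache: [O(c=1) J(c=5)]
  28. access Q: MISS, evict O(c=1). Cache: [Q(c=1) J(c=5)]
  29. access M: MISS, evict Q(c=1). Cache: [M(c=1) J(c=5)]
  30. access X: MISS, evict M(c=1). Cache: [X(c=1) J(c=5)]
  31. access O: MISS, evict X(c=1). Cache: [O(c=1) J(c=5)]
  32. access Q: MISS, evict O(c=1). Cache: [Q(c=1) J(c=5)]
  33. access O: MISS, evict Q(c=1). Cache: [O(c=1) J(c=5)]
  34. access J: HIT, count now 6. Cache: [O(c=1) J(c=6)]
  35. access O: HIT, count now 2. Cache: [O(c=2) J(c=6)]
  36. access O: HIT, count now 3. Cache: [O(c=3) J(c=6)]
  37. access O: HIT, count now 4. Cache: [O(c=4) J(c=6)]
  38. access O: HIT, count now 5. Cache: [O(c=5) J(c=6)]
  39. access O: HIT, count now 6. Cache: [J(c=6) O(c=6)]
  40. access A: MISS, evict J(c=6). Cache: [A(c=1) O(c=6)]
Total: 13 hits, 27 misses, 25 evictions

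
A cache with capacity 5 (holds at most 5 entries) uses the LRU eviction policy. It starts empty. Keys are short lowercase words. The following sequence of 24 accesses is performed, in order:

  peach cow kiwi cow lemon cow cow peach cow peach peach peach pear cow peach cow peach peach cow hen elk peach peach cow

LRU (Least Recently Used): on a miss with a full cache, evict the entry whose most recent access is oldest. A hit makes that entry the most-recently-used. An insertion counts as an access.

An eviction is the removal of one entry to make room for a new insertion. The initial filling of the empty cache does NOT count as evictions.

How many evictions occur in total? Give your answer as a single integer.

LRU simulation (capacity=5):
  1. access peach: MISS. Cache (LRU->MRU): [peach]
  2. access cow: MISS. Cache (LRU->MRU): [peach cow]
  3. access kiwi: MISS. Cache (LRU->MRU): [peach cow kiwi]
  4. access cow: HIT. Cache (LRU->MRU): [peach kiwi cow]
  5. access lemon: MISS. Cache (LRU->MRU): [peach kiwi cow lemon]
  6. access cow: HIT. Cache (LRU->MRU): [peach kiwi lemon cow]
  7. access cow: HIT. Cache (LRU->MRU): [peach kiwi lemon cow]
  8. access peach: HIT. Cache (LRU->MRU): [kiwi lemon cow peach]
  9. access cow: HIT. Cache (LRU->MRU): [kiwi lemon peach cow]
  10. access peach: HIT. Cache (LRU->MRU): [kiwi lemon cow peach]
  11. access peach: HIT. Cache (LRU->MRU): [kiwi lemon cow peach]
  12. access peach: HIT. Cache (LRU->MRU): [kiwi lemon cow peach]
  13. access pear: MISS. Cache (LRU->MRU): [kiwi lemon cow peach pear]
  14. access cow: HIT. Cache (LRU->MRU): [kiwi lemon peach pear cow]
  15. access peach: HIT. Cache (LRU->MRU): [kiwi lemon pear cow peach]
  16. access cow: HIT. Cache (LRU->MRU): [kiwi lemon pear peach cow]
  17. access peach: HIT. Cache (LRU->MRU): [kiwi lemon pear cow peach]
  18. access peach: HIT. Cache (LRU->MRU): [kiwi lemon pear cow peach]
  19. access cow: HIT. Cache (LRU->MRU): [kiwi lemon pear peach cow]
  20. access hen: MISS, evict kiwi. Cache (LRU->MRU): [lemon pear peach cow hen]
  21. access elk: MISS, evict lemon. Cache (LRU->MRU): [pear peach cow hen elk]
  22. access peach: HIT. Cache (LRU->MRU): [pear cow hen elk peach]
  23. access peach: HIT. Cache (LRU->MRU): [pear cow hen elk peach]
  24. access cow: HIT. Cache (LRU->MRU): [pear hen elk peach cow]
Total: 17 hits, 7 misses, 2 evictions

Answer: 2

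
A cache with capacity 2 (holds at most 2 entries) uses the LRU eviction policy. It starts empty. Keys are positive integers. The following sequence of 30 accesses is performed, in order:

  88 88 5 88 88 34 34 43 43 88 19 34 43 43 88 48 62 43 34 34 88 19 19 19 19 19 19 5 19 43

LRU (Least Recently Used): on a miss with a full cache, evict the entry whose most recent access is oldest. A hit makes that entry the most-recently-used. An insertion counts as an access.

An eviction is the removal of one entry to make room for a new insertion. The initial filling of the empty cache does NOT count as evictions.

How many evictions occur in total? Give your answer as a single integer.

Answer: 15

Derivation:
LRU simulation (capacity=2):
  1. access 88: MISS. Cache (LRU->MRU): [88]
  2. access 88: HIT. Cache (LRU->MRU): [88]
  3. access 5: MISS. Cache (LRU->MRU): [88 5]
  4. access 88: HIT. Cache (LRU->MRU): [5 88]
  5. access 88: HIT. Cache (LRU->MRU): [5 88]
  6. access 34: MISS, evict 5. Cache (LRU->MRU): [88 34]
  7. access 34: HIT. Cache (LRU->MRU): [88 34]
  8. access 43: MISS, evict 88. Cache (LRU->MRU): [34 43]
  9. access 43: HIT. Cache (LRU->MRU): [34 43]
  10. access 88: MISS, evict 34. Cache (LRU->MRU): [43 88]
  11. access 19: MISS, evict 43. Cache (LRU->MRU): [88 19]
  12. access 34: MISS, evict 88. Cache (LRU->MRU): [19 34]
  13. access 43: MISS, evict 19. Cache (LRU->MRU): [34 43]
  14. access 43: HIT. Cache (LRU->MRU): [34 43]
  15. access 88: MISS, evict 34. Cache (LRU->MRU): [43 88]
  16. access 48: MISS, evict 43. Cache (LRU->MRU): [88 48]
  17. access 62: MISS, evict 88. Cache (LRU->MRU): [48 62]
  18. access 43: MISS, evict 48. Cache (LRU->MRU): [62 43]
  19. access 34: MISS, evict 62. Cache (LRU->MRU): [43 34]
  20. access 34: HIT. Cache (LRU->MRU): [43 34]
  21. access 88: MISS, evict 43. Cache (LRU->MRU): [34 88]
  22. access 19: MISS, evict 34. Cache (LRU->MRU): [88 19]
  23. access 19: HIT. Cache (LRU->MRU): [88 19]
  24. access 19: HIT. Cache (LRU->MRU): [88 19]
  25. access 19: HIT. Cache (LRU->MRU): [88 19]
  26. access 19: HIT. Cache (LRU->MRU): [88 19]
  27. access 19: HIT. Cache (LRU->MRU): [88 19]
  28. access 5: MISS, evict 88. Cache (LRU->MRU): [19 5]
  29. access 19: HIT. Cache (LRU->MRU): [5 19]
  30. access 43: MISS, evict 5. Cache (LRU->MRU): [19 43]
Total: 13 hits, 17 misses, 15 evictions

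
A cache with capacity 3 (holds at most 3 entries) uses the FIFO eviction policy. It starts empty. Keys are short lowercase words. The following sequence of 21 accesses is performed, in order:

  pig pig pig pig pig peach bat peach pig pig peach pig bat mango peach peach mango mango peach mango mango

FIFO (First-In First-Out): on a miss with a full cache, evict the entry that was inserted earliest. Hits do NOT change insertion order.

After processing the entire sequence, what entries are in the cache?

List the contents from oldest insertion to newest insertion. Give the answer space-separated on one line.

Answer: peach bat mango

Derivation:
FIFO simulation (capacity=3):
  1. access pig: MISS. Cache (old->new): [pig]
  2. access pig: HIT. Cache (old->new): [pig]
  3. access pig: HIT. Cache (old->new): [pig]
  4. access pig: HIT. Cache (old->new): [pig]
  5. access pig: HIT. Cache (old->new): [pig]
  6. access peach: MISS. Cache (old->new): [pig peach]
  7. access bat: MISS. Cache (old->new): [pig peach bat]
  8. access peach: HIT. Cache (old->new): [pig peach bat]
  9. access pig: HIT. Cache (old->new): [pig peach bat]
  10. access pig: HIT. Cache (old->new): [pig peach bat]
  11. access peach: HIT. Cache (old->new): [pig peach bat]
  12. access pig: HIT. Cache (old->new): [pig peach bat]
  13. access bat: HIT. Cache (old->new): [pig peach bat]
  14. access mango: MISS, evict pig. Cache (old->new): [peach bat mango]
  15. access peach: HIT. Cache (old->new): [peach bat mango]
  16. access peach: HIT. Cache (old->new): [peach bat mango]
  17. access mango: HIT. Cache (old->new): [peach bat mango]
  18. access mango: HIT. Cache (old->new): [peach bat mango]
  19. access peach: HIT. Cache (old->new): [peach bat mango]
  20. access mango: HIT. Cache (old->new): [peach bat mango]
  21. access mango: HIT. Cache (old->new): [peach bat mango]
Total: 17 hits, 4 misses, 1 evictions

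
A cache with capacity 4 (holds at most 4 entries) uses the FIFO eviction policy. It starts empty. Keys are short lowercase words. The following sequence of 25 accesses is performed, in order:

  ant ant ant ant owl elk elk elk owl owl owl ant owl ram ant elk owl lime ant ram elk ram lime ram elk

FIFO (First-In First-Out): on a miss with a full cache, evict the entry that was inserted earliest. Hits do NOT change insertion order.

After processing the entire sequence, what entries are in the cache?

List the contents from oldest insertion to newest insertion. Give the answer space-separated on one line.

FIFO simulation (capacity=4):
  1. access ant: MISS. Cache (old->new): [ant]
  2. access ant: HIT. Cache (old->new): [ant]
  3. access ant: HIT. Cache (old->new): [ant]
  4. access ant: HIT. Cache (old->new): [ant]
  5. access owl: MISS. Cache (old->new): [ant owl]
  6. access elk: MISS. Cache (old->new): [ant owl elk]
  7. access elk: HIT. Cache (old->new): [ant owl elk]
  8. access elk: HIT. Cache (old->new): [ant owl elk]
  9. access owl: HIT. Cache (old->new): [ant owl elk]
  10. access owl: HIT. Cache (old->new): [ant owl elk]
  11. access owl: HIT. Cache (old->new): [ant owl elk]
  12. access ant: HIT. Cache (old->new): [ant owl elk]
  13. access owl: HIT. Cache (old->new): [ant owl elk]
  14. access ram: MISS. Cache (old->new): [ant owl elk ram]
  15. access ant: HIT. Cache (old->new): [ant owl elk ram]
  16. access elk: HIT. Cache (old->new): [ant owl elk ram]
  17. access owl: HIT. Cache (old->new): [ant owl elk ram]
  18. access lime: MISS, evict ant. Cache (old->new): [owl elk ram lime]
  19. access ant: MISS, evict owl. Cache (old->new): [elk ram lime ant]
  20. access ram: HIT. Cache (old->new): [elk ram lime ant]
  21. access elk: HIT. Cache (old->new): [elk ram lime ant]
  22. access ram: HIT. Cache (old->new): [elk ram lime ant]
  23. access lime: HIT. Cache (old->new): [elk ram lime ant]
  24. access ram: HIT. Cache (old->new): [elk ram lime ant]
  25. access elk: HIT. Cache (old->new): [elk ram lime ant]
Total: 19 hits, 6 misses, 2 evictions

Answer: elk ram lime ant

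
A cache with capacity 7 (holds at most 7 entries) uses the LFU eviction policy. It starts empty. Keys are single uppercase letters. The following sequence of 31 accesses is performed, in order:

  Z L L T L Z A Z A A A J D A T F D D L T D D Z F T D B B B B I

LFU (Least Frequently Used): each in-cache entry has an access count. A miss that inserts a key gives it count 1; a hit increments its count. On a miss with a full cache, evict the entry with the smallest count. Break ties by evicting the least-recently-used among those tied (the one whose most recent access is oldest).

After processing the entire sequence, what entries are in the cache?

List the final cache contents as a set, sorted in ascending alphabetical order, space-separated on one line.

LFU simulation (capacity=7):
  1. access Z: MISS. Cache: [Z(c=1)]
  2. access L: MISS. Cache: [Z(c=1) L(c=1)]
  3. access L: HIT, count now 2. Cache: [Z(c=1) L(c=2)]
  4. access T: MISS. Cache: [Z(c=1) T(c=1) L(c=2)]
  5. access L: HIT, count now 3. Cache: [Z(c=1) T(c=1) L(c=3)]
  6. access Z: HIT, count now 2. Cache: [T(c=1) Z(c=2) L(c=3)]
  7. access A: MISS. Cache: [T(c=1) A(c=1) Z(c=2) L(c=3)]
  8. access Z: HIT, count now 3. Cache: [T(c=1) A(c=1) L(c=3) Z(c=3)]
  9. access A: HIT, count now 2. Cache: [T(c=1) A(c=2) L(c=3) Z(c=3)]
  10. access A: HIT, count now 3. Cache: [T(c=1) L(c=3) Z(c=3) A(c=3)]
  11. access A: HIT, count now 4. Cache: [T(c=1) L(c=3) Z(c=3) A(c=4)]
  12. access J: MISS. Cache: [T(c=1) J(c=1) L(c=3) Z(c=3) A(c=4)]
  13. access D: MISS. Cache: [T(c=1) J(c=1) D(c=1) L(c=3) Z(c=3) A(c=4)]
  14. access A: HIT, count now 5. Cache: [T(c=1) J(c=1) D(c=1) L(c=3) Z(c=3) A(c=5)]
  15. access T: HIT, count now 2. Cache: [J(c=1) D(c=1) T(c=2) L(c=3) Z(c=3) A(c=5)]
  16. access F: MISS. Cache: [J(c=1) D(c=1) F(c=1) T(c=2) L(c=3) Z(c=3) A(c=5)]
  17. access D: HIT, count now 2. Cache: [J(c=1) F(c=1) T(c=2) D(c=2) L(c=3) Z(c=3) A(c=5)]
  18. access D: HIT, count now 3. Cache: [J(c=1) F(c=1) T(c=2) L(c=3) Z(c=3) D(c=3) A(c=5)]
  19. access L: HIT, count now 4. Cache: [J(c=1) F(c=1) T(c=2) Z(c=3) D(c=3) L(c=4) A(c=5)]
  20. access T: HIT, count now 3. Cache: [J(c=1) F(c=1) Z(c=3) D(c=3) T(c=3) L(c=4) A(c=5)]
  21. access D: HIT, count now 4. Cache: [J(c=1) F(c=1) Z(c=3) T(c=3) L(c=4) D(c=4) A(c=5)]
  22. access D: HIT, count now 5. Cache: [J(c=1) F(c=1) Z(c=3) T(c=3) L(c=4) A(c=5) D(c=5)]
  23. access Z: HIT, count now 4. Cache: [J(c=1) F(c=1) T(c=3) L(c=4) Z(c=4) A(c=5) D(c=5)]
  24. access F: HIT, count now 2. Cache: [J(c=1) F(c=2) T(c=3) L(c=4) Z(c=4) A(c=5) D(c=5)]
  25. access T: HIT, count now 4. Cache: [J(c=1) F(c=2) L(c=4) Z(c=4) T(c=4) A(c=5) D(c=5)]
  26. access D: HIT, count now 6. Cache: [J(c=1) F(c=2) L(c=4) Z(c=4) T(c=4) A(c=5) D(c=6)]
  27. access B: MISS, evict J(c=1). Cache: [B(c=1) F(c=2) L(c=4) Z(c=4) T(c=4) A(c=5) D(c=6)]
  28. access B: HIT, count now 2. Cache: [F(c=2) B(c=2) L(c=4) Z(c=4) T(c=4) A(c=5) D(c=6)]
  29. access B: HIT, count now 3. Cache: [F(c=2) B(c=3) L(c=4) Z(c=4) T(c=4) A(c=5) D(c=6)]
  30. access B: HIT, count now 4. Cache: [F(c=2) L(c=4) Z(c=4) T(c=4) B(c=4) A(c=5) D(c=6)]
  31. access I: MISS, evict F(c=2). Cache: [I(c=1) L(c=4) Z(c=4) T(c=4) B(c=4) A(c=5) D(c=6)]
Total: 22 hits, 9 misses, 2 evictions

Answer: A B D I L T Z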